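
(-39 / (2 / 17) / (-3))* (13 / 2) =2873 / 4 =718.25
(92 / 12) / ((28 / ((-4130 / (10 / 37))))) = -50209 / 12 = -4184.08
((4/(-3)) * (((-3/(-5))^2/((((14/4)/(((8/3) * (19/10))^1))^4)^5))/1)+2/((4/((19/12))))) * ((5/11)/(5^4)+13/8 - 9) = 1135166774673905784540407709535324287240447000931/196540570751438528440402278900146484375000000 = 5775.74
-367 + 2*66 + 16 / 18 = -2107 / 9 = -234.11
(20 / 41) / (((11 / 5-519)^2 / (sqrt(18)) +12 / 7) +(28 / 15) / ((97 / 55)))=-2247065625 / 6583903731460733372 +18037479933375 * sqrt(2) / 3291951865730366686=0.00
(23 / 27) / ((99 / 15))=115 / 891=0.13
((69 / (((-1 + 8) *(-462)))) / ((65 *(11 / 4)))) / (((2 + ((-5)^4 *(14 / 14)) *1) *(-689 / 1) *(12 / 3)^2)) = 23 / 1331899809240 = 0.00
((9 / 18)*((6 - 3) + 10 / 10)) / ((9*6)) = 1 / 27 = 0.04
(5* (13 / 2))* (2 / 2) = 65 / 2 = 32.50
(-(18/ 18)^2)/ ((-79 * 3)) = 1/ 237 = 0.00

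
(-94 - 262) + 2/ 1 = -354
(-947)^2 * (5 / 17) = 4484045 / 17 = 263767.35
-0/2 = 0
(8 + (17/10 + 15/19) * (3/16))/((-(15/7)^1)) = -180173/45600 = -3.95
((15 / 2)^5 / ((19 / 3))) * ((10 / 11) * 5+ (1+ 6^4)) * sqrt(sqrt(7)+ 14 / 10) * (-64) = -13046366250 * sqrt(35+ 25 * sqrt(7)) / 209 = -627787806.67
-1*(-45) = 45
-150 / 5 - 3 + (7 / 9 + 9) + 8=-137 / 9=-15.22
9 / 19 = 0.47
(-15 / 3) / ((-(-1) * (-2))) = 5 / 2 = 2.50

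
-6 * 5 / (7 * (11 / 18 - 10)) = 540 / 1183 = 0.46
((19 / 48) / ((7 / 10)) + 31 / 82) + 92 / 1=640195 / 6888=92.94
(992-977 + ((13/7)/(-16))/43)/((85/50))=361135/40936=8.82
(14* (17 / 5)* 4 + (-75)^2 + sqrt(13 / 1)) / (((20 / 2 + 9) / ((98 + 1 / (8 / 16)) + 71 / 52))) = 5271* sqrt(13) / 988 + 153264867 / 4940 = 31044.51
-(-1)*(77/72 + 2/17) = 1453/1224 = 1.19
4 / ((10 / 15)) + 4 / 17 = 6.24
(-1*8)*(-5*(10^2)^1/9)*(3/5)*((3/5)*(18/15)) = 192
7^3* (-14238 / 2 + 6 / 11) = -26857929 / 11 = -2441629.91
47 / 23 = 2.04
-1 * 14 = -14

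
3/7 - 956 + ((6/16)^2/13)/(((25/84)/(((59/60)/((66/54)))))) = -7651981829/8008000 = -955.54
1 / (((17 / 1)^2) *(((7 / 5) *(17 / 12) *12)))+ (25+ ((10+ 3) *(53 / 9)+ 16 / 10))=159643247 / 1547595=103.16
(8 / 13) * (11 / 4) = 22 / 13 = 1.69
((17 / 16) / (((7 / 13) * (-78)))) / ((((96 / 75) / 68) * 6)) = -7225 / 32256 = -0.22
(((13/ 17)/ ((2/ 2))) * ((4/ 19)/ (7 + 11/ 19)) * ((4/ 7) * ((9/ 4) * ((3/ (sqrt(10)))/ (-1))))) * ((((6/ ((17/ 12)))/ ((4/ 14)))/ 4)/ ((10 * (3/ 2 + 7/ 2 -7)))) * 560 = 2457 * sqrt(10)/ 2890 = 2.69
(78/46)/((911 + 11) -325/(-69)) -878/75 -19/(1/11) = -1058439704/4795725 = -220.70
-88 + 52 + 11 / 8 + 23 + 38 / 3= 25 / 24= 1.04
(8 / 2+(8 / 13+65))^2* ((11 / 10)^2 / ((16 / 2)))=3964081 / 5408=733.00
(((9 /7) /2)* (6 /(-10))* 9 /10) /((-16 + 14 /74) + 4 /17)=0.02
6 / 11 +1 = 17 / 11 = 1.55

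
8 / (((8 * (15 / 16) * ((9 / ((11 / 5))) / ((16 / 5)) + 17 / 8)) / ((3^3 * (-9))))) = -228096 / 2995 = -76.16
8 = 8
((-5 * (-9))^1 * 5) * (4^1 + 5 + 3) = 2700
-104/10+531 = 2603/5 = 520.60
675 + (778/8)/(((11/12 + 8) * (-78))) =1877461/2782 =674.86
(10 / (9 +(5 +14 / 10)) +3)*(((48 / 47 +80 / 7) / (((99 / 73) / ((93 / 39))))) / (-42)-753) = -2749.86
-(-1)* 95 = 95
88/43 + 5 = 303/43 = 7.05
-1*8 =-8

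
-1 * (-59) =59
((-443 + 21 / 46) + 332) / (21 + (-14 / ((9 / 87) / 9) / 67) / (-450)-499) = 25552125 / 110480362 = 0.23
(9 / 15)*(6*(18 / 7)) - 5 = 149 / 35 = 4.26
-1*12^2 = -144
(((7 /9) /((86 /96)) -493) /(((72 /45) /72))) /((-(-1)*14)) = -1581.85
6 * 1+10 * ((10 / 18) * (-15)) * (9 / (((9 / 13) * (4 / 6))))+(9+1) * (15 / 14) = -11258 / 7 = -1608.29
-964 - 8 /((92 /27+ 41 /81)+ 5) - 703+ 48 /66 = -6620333 /3971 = -1667.17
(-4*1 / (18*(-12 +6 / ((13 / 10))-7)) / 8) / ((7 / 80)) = 260 / 11781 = 0.02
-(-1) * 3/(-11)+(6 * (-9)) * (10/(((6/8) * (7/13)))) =-102981/77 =-1337.42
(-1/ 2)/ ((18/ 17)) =-0.47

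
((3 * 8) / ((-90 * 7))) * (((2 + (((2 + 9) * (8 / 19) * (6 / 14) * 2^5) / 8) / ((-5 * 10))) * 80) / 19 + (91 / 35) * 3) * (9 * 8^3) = -241465344 / 88445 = -2730.12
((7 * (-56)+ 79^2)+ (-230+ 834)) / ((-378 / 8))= -136.57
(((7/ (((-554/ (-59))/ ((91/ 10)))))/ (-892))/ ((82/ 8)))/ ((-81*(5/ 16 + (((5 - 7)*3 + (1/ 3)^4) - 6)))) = -150332/ 191604685205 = -0.00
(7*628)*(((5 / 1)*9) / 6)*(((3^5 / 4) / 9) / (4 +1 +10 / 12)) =38151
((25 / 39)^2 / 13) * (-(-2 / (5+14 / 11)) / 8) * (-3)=-6875 / 1819116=-0.00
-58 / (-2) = 29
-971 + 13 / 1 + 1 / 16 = -15327 / 16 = -957.94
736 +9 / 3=739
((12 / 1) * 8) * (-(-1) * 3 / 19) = 15.16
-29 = -29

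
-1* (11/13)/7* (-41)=4.96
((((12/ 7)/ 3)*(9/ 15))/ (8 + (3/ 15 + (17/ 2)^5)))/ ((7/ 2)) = 768/ 347929253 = 0.00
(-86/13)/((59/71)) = -6106/767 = -7.96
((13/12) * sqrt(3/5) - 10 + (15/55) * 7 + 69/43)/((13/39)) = -9204/473 + 13 * sqrt(15)/20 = -16.94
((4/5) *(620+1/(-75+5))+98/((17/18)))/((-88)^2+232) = 892133/11864300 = 0.08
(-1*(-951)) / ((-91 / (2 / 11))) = -1902 / 1001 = -1.90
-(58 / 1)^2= -3364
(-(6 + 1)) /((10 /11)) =-77 /10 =-7.70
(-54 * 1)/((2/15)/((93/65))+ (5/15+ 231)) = -7533/32284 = -0.23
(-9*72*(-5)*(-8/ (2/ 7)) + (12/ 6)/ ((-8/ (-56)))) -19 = -90725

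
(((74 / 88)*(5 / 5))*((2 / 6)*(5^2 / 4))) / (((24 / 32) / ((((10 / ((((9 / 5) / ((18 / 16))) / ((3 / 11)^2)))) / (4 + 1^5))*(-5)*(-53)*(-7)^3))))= -420389375 / 21296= -19740.30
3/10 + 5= 5.30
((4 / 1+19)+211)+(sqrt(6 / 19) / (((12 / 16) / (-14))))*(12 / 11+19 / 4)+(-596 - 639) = -1001 - 3598*sqrt(114) / 627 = -1062.27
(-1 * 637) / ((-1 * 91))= 7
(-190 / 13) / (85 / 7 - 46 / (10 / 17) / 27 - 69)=179550 / 734071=0.24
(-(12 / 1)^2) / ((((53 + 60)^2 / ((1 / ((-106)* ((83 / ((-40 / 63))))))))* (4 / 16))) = -1280 / 393195817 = -0.00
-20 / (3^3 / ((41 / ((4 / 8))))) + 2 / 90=-8197 / 135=-60.72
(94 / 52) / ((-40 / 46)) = -1081 / 520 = -2.08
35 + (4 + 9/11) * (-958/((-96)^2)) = 1748693/50688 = 34.50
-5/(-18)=5/18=0.28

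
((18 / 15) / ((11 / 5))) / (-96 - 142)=-3 / 1309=-0.00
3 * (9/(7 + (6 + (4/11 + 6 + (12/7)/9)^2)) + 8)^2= 1781304846312963/8915533120321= 199.80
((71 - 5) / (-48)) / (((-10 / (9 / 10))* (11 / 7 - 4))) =-693 / 13600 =-0.05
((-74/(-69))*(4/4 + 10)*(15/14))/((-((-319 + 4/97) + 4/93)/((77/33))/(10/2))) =30596225/66169597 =0.46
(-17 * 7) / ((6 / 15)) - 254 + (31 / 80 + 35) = -41289 / 80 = -516.11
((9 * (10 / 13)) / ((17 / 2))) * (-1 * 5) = -900 / 221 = -4.07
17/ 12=1.42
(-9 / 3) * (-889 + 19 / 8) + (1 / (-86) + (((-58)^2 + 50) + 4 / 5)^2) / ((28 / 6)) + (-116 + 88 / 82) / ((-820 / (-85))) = 253132525621621 / 101196200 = 2501403.47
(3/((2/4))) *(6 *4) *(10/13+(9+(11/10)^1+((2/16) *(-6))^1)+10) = 188316/65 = 2897.17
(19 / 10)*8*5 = 76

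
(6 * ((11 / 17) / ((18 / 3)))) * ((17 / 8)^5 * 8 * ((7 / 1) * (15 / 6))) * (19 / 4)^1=18644.90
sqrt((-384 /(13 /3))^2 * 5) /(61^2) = 1152 * sqrt(5) /48373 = 0.05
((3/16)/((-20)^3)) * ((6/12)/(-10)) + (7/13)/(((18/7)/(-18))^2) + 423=14955520039/33280000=449.38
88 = 88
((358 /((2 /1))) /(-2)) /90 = -179 /180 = -0.99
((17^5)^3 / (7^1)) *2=817835157574233083.71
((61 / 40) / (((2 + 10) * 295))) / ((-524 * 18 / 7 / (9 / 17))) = -427 / 2522745600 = -0.00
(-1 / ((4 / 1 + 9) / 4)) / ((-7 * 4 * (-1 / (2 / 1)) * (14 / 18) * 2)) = -9 / 637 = -0.01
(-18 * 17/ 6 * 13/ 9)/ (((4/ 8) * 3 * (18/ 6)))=-442/ 27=-16.37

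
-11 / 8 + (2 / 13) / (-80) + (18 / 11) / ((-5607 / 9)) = -1229027 / 890890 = -1.38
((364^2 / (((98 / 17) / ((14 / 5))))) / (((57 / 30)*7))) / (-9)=-91936 / 171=-537.64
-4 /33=-0.12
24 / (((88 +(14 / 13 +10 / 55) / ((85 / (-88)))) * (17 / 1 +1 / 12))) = 7956 / 490975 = 0.02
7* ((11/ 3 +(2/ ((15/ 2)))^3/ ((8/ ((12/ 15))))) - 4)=-39151/ 16875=-2.32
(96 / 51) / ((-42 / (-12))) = 64 / 119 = 0.54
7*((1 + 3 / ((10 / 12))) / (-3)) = -161 / 15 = -10.73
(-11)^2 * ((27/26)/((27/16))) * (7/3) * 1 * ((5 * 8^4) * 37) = 5134581760/39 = 131655942.56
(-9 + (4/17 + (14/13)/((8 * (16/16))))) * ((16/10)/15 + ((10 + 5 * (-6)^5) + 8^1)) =3705967303/11050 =335381.66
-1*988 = -988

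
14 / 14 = 1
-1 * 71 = -71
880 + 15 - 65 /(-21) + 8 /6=6296 /7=899.43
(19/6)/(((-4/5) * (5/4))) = -19/6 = -3.17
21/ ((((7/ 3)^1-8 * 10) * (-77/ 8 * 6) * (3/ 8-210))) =-32/ 1432717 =-0.00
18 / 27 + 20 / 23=106 / 69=1.54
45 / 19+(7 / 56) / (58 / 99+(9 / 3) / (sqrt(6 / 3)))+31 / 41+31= 29403 * sqrt(2) / 651848+4329782337 / 126947398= 34.17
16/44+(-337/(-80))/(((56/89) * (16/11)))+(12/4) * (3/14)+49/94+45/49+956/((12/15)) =311823398057/259409920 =1202.05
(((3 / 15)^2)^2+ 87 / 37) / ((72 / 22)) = 149633 / 208125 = 0.72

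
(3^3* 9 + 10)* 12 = 3036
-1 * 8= -8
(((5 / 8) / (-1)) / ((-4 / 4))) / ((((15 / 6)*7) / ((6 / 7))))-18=-1761 / 98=-17.97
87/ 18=29/ 6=4.83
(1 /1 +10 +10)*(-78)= -1638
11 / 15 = 0.73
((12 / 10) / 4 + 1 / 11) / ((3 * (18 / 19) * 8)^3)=0.00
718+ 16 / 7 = 5042 / 7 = 720.29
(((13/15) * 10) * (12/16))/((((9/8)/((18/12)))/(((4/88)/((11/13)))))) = 0.47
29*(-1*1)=-29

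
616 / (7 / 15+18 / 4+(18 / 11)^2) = 2236080 / 27749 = 80.58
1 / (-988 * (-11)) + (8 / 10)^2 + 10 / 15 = 1065139 / 815100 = 1.31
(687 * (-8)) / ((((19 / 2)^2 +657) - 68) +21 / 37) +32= 2406208 / 100613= 23.92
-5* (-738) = 3690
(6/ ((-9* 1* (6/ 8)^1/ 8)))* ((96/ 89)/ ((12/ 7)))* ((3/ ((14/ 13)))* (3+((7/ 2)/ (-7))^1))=-8320/ 267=-31.16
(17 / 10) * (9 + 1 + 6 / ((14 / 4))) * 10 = 1394 / 7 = 199.14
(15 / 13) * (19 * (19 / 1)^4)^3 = 227716905448121974485 / 13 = 17516685034470921114.23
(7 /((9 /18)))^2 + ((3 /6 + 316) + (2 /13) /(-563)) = 7501971 /14638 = 512.50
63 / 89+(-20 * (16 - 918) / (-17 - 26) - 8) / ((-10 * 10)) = 476769 / 95675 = 4.98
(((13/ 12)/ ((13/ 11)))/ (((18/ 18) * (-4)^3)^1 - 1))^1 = -11/ 780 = -0.01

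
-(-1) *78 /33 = 2.36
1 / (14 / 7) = 1 / 2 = 0.50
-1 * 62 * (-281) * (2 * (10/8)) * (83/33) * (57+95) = 549489880/33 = 16651208.48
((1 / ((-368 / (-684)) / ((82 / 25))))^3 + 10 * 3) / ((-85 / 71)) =-1629850073853 / 7604375000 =-214.33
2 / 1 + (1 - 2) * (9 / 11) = 13 / 11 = 1.18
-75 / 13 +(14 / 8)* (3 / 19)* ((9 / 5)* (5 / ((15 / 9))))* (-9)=-94839 / 4940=-19.20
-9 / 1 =-9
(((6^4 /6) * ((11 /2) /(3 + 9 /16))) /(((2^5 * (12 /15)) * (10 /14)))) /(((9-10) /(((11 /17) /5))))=-7623 /3230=-2.36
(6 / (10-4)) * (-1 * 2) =-2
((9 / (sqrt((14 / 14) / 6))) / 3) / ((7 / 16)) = 48*sqrt(6) / 7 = 16.80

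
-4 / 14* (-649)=1298 / 7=185.43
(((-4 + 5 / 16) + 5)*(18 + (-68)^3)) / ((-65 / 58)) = 95739063 / 260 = 368227.17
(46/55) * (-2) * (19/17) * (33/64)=-0.96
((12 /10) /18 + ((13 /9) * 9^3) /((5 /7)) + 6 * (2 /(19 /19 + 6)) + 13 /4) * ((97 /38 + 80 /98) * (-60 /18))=-433030069 /26068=-16611.56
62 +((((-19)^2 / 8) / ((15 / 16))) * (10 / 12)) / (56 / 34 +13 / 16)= 471494 / 6021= 78.31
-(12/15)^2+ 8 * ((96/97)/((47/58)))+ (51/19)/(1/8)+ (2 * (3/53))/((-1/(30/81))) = 31569513428/1032955425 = 30.56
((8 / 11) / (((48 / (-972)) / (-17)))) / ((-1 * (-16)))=1377 / 88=15.65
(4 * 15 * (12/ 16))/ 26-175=-4505/ 26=-173.27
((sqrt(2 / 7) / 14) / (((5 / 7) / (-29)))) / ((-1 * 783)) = sqrt(14) / 1890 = 0.00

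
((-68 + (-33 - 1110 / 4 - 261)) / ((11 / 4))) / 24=-1279 / 132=-9.69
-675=-675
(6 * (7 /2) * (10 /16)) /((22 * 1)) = 105 /176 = 0.60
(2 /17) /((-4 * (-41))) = 1 /1394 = 0.00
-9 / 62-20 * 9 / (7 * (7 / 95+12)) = -36531 / 16058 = -2.27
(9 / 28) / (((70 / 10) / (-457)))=-4113 / 196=-20.98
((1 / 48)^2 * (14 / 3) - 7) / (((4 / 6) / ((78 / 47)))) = -314405 / 18048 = -17.42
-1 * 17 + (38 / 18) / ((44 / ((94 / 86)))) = -288583 / 17028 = -16.95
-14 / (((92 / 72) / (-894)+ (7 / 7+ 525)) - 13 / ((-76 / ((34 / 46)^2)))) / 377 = -161740692 / 2291365263265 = -0.00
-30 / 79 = -0.38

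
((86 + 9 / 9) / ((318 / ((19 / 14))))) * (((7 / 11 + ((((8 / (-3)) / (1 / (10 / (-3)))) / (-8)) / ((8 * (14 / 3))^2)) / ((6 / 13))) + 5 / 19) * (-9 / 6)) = -204775699 / 409536512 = -0.50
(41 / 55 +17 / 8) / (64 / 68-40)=-21471 / 292160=-0.07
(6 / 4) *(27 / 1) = 81 / 2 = 40.50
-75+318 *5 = 1515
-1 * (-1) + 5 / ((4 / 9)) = 49 / 4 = 12.25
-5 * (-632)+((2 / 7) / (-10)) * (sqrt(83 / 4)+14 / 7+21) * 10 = 22074 / 7- sqrt(83) / 7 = 3152.13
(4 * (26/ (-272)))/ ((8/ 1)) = -13/ 272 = -0.05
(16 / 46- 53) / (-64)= 1211 / 1472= 0.82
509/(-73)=-509/73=-6.97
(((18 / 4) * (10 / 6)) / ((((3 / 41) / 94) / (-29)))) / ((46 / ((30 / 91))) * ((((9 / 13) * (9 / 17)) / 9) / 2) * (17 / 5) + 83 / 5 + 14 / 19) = -265444250 / 25647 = -10349.91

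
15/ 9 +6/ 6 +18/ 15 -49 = -677/ 15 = -45.13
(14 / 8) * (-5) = -35 / 4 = -8.75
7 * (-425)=-2975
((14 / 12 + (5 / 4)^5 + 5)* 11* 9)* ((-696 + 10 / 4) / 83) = -1296188949 / 169984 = -7625.36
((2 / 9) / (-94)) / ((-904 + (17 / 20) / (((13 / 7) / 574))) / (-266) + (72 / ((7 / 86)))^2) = -242060 / 80118083081367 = -0.00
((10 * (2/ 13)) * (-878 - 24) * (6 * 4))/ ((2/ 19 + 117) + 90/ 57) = -3648/ 13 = -280.62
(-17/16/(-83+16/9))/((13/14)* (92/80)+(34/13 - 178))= -0.00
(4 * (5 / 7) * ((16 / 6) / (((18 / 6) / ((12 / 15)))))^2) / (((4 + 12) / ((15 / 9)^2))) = 1280 / 5103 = 0.25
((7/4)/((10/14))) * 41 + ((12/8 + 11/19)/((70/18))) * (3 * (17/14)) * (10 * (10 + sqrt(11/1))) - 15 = 36261 * sqrt(11)/1862 + 5217179/18620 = 344.78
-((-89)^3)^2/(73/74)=-36776615531114/73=-503789253850.88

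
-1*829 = -829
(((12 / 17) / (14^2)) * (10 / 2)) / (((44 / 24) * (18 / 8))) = 0.00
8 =8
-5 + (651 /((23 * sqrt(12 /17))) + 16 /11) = 30.14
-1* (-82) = 82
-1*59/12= -4.92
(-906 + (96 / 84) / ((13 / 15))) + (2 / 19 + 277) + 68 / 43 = -625.99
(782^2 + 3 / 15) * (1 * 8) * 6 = 146765808 / 5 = 29353161.60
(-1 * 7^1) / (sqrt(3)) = -7 * sqrt(3) / 3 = -4.04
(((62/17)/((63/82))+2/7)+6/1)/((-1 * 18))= -844/1377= -0.61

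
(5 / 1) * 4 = 20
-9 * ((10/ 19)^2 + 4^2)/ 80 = -13221/ 7220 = -1.83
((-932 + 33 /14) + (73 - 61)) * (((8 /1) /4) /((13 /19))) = -244093 /91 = -2682.34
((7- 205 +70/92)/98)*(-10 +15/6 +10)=-45365/9016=-5.03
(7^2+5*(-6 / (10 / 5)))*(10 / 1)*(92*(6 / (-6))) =-31280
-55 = -55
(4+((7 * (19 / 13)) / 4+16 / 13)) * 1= 405 / 52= 7.79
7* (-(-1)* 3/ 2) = 21/ 2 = 10.50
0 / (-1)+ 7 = 7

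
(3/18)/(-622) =-1/3732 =-0.00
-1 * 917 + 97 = -820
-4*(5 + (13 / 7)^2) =-1656 / 49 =-33.80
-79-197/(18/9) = -355/2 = -177.50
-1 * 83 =-83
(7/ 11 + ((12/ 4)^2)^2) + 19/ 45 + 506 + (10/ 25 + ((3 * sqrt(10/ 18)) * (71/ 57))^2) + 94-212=85454872/ 178695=478.22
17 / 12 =1.42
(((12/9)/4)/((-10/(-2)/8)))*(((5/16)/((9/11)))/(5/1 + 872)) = 11/47358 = 0.00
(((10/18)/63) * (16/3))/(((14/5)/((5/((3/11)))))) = 11000/35721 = 0.31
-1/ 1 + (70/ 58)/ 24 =-0.95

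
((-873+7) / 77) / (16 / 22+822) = -433 / 31675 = -0.01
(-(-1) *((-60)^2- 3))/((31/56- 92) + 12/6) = -40.21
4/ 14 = 2/ 7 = 0.29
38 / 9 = 4.22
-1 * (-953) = 953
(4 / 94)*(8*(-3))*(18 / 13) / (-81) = 32 / 1833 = 0.02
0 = 0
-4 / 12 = -1 / 3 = -0.33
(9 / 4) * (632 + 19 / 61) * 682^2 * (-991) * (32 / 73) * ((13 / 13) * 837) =-1071423719898513696 / 4453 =-240607168178422.12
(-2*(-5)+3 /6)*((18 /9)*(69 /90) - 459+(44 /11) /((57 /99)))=-4730.45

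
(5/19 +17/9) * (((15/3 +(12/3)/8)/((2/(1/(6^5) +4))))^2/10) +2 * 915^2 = 34627213756096915/20679432192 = 1674476.04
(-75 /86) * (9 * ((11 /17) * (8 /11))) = -2700 /731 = -3.69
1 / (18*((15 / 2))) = 1 / 135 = 0.01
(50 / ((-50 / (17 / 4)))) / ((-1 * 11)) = 17 / 44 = 0.39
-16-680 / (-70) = -44 / 7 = -6.29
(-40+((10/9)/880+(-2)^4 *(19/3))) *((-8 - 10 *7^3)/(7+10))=-12404.02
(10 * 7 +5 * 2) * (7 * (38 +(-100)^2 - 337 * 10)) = 3734080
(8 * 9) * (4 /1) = 288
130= 130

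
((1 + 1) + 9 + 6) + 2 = 19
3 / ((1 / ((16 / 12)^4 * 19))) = 180.15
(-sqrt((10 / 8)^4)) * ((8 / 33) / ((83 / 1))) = -25 / 5478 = -0.00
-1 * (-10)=10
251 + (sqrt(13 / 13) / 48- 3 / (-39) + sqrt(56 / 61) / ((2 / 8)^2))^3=77732136613 / 242970624 + 1860925093 * sqrt(854) / 15092376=3923.22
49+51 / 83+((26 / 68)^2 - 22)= 2663579 / 95948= 27.76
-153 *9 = -1377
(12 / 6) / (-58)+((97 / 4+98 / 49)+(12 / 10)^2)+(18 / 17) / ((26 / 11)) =18011521 / 640900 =28.10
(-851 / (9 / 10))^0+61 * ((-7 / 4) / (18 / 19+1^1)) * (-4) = 8150 / 37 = 220.27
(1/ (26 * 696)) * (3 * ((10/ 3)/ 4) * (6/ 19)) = 5/ 114608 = 0.00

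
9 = 9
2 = 2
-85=-85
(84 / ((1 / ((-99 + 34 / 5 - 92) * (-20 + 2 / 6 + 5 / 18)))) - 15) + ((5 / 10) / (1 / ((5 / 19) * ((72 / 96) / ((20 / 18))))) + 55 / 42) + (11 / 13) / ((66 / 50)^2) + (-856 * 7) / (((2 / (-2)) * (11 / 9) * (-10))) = 4101216481823 / 13693680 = 299497.03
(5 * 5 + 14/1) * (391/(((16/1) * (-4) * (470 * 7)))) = -15249/210560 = -0.07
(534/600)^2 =0.79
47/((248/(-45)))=-2115/248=-8.53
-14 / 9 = -1.56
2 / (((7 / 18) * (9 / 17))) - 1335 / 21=-377 / 7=-53.86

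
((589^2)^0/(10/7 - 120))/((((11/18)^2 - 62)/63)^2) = -1458274104/165452651935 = -0.01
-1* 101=-101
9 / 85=0.11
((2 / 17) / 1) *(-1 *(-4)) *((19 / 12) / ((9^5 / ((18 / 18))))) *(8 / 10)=0.00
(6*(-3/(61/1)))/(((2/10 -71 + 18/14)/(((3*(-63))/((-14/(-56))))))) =-158760/49471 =-3.21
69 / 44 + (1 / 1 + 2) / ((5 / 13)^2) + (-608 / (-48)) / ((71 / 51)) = 2416943 / 78100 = 30.95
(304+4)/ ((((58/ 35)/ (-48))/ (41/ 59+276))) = -4223604000/ 1711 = -2468500.29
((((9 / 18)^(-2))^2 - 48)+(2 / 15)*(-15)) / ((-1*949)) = 34 / 949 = 0.04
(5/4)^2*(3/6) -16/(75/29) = -12973/2400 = -5.41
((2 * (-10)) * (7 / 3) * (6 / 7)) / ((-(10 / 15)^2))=90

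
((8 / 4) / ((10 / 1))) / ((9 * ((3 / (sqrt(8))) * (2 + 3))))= 2 * sqrt(2) / 675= 0.00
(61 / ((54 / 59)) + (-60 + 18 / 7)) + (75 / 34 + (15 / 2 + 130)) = 956995 / 6426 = 148.93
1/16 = 0.06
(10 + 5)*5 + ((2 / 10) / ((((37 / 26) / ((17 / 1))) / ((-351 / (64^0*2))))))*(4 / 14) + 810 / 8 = 56.45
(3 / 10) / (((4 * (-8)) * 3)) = -1 / 320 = -0.00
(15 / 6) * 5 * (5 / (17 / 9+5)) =1125 / 124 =9.07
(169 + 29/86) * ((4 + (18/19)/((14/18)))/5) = 5053361/28595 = 176.72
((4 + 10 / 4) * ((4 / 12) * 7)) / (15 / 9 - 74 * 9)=-91 / 3986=-0.02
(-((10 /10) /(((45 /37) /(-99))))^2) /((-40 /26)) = 4306.87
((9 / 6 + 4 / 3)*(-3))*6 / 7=-51 / 7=-7.29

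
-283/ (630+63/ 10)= -2830/ 6363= -0.44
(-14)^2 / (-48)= -49 / 12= -4.08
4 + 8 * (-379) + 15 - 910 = -3923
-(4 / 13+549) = -7141 / 13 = -549.31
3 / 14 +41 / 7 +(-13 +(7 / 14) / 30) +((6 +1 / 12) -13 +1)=-12.83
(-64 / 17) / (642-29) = -64 / 10421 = -0.01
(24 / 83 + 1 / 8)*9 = 2475 / 664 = 3.73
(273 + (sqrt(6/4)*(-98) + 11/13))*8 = 28480/13 -392*sqrt(6) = 1230.57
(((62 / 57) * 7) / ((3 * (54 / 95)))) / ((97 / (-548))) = -594580 / 23571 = -25.23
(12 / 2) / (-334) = -3 / 167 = -0.02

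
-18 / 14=-9 / 7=-1.29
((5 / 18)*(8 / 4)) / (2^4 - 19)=-5 / 27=-0.19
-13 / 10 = -1.30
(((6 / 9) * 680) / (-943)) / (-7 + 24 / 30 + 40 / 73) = 496400 / 5836227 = 0.09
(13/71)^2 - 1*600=-3024431/5041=-599.97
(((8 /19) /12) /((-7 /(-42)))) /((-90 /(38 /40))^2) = 19 /810000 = 0.00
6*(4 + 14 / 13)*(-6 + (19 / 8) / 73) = -345015 / 1898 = -181.78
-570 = -570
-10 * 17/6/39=-85/117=-0.73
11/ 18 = 0.61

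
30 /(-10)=-3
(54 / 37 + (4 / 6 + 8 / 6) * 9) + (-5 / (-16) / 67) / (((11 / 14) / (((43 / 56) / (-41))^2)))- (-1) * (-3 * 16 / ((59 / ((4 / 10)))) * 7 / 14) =935214228062327 / 48464857745920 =19.30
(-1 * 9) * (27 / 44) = -243 / 44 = -5.52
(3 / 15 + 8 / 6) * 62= 1426 / 15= 95.07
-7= -7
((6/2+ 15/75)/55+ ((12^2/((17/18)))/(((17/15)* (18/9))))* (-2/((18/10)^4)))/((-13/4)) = 109500608/27895725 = 3.93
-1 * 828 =-828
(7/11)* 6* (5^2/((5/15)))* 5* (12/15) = 12600/11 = 1145.45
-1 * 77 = -77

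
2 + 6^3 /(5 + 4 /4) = 38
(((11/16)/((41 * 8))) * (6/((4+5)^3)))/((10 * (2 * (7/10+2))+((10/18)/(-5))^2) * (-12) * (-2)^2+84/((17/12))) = -187/27460306944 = -0.00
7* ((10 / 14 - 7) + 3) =-23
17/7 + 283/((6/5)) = 10007/42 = 238.26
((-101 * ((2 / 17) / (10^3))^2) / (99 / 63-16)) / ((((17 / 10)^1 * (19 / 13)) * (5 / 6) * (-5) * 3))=-0.00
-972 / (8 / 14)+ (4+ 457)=-1240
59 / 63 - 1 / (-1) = 122 / 63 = 1.94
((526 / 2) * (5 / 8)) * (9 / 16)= 11835 / 128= 92.46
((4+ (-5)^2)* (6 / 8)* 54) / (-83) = -14.15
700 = 700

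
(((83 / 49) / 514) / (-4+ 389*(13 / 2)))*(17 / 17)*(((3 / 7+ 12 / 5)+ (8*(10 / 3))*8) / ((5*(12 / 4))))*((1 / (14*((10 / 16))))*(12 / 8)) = 0.00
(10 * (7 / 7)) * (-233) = -2330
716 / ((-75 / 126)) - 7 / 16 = -481327 / 400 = -1203.32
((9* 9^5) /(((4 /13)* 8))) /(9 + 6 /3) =6908733 /352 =19627.08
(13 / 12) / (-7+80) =13 / 876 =0.01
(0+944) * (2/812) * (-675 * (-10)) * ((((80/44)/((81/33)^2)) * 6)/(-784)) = -3245000/89523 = -36.25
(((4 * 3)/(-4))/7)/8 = -3/56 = -0.05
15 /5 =3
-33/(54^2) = -11/972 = -0.01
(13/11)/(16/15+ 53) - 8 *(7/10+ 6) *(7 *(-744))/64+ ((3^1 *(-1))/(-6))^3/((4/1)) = 6225791917/1427360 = 4361.75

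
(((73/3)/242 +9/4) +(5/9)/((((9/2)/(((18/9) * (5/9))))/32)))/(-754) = -2378159/266038344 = -0.01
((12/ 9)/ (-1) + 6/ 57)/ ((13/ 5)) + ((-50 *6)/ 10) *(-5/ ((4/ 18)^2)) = 4500875/ 1482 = 3037.03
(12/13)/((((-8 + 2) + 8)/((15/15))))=6/13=0.46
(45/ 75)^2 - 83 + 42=-1016/ 25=-40.64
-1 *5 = -5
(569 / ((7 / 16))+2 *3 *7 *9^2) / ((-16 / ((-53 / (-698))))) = -22.32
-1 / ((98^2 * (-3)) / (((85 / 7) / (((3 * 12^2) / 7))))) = 85 / 12446784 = 0.00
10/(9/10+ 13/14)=175/32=5.47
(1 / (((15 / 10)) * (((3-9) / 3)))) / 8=-0.04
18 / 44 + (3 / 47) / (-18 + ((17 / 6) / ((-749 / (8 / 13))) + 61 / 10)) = 0.40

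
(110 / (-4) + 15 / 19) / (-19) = 1.41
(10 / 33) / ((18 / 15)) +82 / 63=359 / 231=1.55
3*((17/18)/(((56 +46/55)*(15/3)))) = 187/18756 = 0.01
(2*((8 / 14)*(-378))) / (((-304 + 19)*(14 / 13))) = 1.41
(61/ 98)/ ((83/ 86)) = 2623/ 4067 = 0.64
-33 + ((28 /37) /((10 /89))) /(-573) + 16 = -1803331 /106005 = -17.01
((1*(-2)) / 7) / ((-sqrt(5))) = 2*sqrt(5) / 35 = 0.13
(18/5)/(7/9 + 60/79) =12798/5465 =2.34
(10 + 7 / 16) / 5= 167 / 80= 2.09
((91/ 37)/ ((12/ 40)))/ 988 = 35/ 4218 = 0.01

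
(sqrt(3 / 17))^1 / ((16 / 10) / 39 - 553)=-195 * sqrt(51) / 1833059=-0.00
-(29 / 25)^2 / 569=-841 / 355625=-0.00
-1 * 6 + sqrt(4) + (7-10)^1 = -7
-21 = -21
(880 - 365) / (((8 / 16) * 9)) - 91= 211 / 9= 23.44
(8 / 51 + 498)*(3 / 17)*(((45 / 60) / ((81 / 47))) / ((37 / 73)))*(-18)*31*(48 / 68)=-5404415132 / 181781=-29730.36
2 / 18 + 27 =244 / 9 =27.11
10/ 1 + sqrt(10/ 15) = sqrt(6)/ 3 + 10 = 10.82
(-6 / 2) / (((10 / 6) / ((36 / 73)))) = -324 / 365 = -0.89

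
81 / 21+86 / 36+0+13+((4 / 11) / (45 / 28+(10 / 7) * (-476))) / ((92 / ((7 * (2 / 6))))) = 11653899143 / 605522610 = 19.25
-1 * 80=-80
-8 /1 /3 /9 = -8 /27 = -0.30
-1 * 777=-777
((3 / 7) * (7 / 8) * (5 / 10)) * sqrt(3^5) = 27 * sqrt(3) / 16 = 2.92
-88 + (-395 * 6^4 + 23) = -511985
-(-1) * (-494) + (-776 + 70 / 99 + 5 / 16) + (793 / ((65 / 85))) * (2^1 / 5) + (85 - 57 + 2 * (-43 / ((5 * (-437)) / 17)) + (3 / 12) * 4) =-570733333 / 692208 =-824.51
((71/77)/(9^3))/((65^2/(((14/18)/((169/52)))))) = 284/3963992175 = 0.00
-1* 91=-91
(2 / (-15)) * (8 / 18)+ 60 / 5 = 1612 / 135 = 11.94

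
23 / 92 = 1 / 4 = 0.25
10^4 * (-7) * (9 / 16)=-39375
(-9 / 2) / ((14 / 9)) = -81 / 28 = -2.89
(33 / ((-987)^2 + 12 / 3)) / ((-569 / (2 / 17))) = -66 / 9423175429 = -0.00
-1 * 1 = -1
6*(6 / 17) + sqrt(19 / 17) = sqrt(323) / 17 + 36 / 17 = 3.17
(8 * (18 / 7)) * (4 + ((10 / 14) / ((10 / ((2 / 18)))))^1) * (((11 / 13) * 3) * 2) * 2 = 533280 / 637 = 837.17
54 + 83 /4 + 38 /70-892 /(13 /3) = -237607 /1820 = -130.55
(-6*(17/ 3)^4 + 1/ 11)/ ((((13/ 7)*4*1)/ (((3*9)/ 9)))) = -12862045/ 5148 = -2498.45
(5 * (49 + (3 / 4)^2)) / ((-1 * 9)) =-3965 / 144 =-27.53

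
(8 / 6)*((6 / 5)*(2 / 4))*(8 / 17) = 0.38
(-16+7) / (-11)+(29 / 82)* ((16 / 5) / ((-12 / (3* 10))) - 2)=-1226 / 451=-2.72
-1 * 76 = -76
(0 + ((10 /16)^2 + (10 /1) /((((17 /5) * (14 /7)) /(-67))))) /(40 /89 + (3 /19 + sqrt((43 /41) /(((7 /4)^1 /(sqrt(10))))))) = -37541573032022893325 * 10^(3 /4) * sqrt(12341) /316518651609465365496 - 92422897392880606825 * 10^(1 /4) * sqrt(12341) /1266074606437861461984 + 16109731864964024826175 /2532149212875722923968 + 6543667125733717199675 * sqrt(10) /633037303218930730992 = -49.47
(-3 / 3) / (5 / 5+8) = -1 / 9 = -0.11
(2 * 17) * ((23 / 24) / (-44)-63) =-1131367 / 528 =-2142.74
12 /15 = 4 /5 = 0.80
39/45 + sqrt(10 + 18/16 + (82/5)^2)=13/15 + sqrt(112034)/20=17.60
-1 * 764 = -764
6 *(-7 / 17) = -42 / 17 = -2.47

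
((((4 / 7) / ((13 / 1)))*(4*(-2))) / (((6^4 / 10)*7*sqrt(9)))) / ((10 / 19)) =-38 / 154791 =-0.00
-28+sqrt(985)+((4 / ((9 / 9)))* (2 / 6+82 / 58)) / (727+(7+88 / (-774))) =-115270468 / 4118203+sqrt(985) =3.39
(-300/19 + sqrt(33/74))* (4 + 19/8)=-3825/38 + 51* sqrt(2442)/592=-96.40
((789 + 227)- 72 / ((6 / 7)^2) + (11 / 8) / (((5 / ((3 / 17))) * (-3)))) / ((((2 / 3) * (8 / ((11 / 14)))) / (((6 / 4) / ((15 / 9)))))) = 185396013 / 1523200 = 121.71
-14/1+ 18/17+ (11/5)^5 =2050367/53125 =38.60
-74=-74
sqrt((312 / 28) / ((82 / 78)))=39 * sqrt(574) / 287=3.26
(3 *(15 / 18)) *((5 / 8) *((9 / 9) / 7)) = 25 / 112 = 0.22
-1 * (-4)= 4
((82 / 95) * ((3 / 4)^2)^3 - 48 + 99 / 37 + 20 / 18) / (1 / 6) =-2854553843 / 10798080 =-264.36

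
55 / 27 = 2.04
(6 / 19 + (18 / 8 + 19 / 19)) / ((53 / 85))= 5.72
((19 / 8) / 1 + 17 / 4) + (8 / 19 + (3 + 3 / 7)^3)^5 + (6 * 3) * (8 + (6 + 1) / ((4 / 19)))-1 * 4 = 112013115.48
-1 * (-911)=911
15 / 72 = 5 / 24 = 0.21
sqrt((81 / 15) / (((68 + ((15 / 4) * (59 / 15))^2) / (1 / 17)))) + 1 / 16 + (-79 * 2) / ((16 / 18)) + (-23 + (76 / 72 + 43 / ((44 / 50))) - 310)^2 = 12 * sqrt(129455) / 129455 + 12538545757 / 156816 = 79957.09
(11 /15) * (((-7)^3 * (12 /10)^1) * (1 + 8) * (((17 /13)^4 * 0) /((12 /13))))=0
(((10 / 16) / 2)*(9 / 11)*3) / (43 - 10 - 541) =-135 / 89408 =-0.00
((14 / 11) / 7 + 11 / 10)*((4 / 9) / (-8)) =-0.07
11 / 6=1.83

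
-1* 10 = -10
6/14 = 3/7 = 0.43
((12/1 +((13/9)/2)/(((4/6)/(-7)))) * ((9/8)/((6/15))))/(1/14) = 5565/32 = 173.91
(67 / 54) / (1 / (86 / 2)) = 2881 / 54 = 53.35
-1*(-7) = 7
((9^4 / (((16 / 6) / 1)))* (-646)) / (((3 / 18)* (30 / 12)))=-19072827 / 5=-3814565.40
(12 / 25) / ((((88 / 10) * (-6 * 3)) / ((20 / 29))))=-2 / 957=-0.00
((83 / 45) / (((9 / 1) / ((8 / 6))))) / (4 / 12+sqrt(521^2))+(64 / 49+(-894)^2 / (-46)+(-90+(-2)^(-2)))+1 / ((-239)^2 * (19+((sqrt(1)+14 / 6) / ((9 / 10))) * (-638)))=-279912590863449179837 / 16028767266514380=-17463.14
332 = 332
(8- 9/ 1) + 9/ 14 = -5/ 14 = -0.36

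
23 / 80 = 0.29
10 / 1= 10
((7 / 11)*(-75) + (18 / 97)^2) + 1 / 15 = -73938916 / 1552485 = -47.63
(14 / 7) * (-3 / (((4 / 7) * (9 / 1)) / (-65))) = 455 / 6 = 75.83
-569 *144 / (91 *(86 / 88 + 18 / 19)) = -68498496 / 146419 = -467.83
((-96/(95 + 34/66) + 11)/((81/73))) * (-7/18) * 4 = -2012318/143613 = -14.01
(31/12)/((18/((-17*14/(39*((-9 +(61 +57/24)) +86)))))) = -7378/1182519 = -0.01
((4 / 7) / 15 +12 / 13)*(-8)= -7.69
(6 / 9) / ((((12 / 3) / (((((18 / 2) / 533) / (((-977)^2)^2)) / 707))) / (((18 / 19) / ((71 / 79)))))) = 2133 / 463166166462699769979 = 0.00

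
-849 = -849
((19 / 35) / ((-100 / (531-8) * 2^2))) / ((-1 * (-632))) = -9937 / 8848000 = -0.00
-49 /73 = -0.67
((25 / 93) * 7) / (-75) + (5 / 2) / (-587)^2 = -4822571 / 192269502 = -0.03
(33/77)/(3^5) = 1/567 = 0.00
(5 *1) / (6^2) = 5 / 36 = 0.14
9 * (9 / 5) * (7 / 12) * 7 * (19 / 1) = 25137 / 20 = 1256.85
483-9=474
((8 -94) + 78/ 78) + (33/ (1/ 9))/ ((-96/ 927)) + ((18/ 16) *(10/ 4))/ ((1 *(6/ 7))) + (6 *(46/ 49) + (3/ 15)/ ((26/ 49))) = -75003321/ 25480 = -2943.62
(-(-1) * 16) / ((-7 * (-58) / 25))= 200 / 203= 0.99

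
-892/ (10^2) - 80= -88.92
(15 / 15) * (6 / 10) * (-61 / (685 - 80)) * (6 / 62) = -549 / 93775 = -0.01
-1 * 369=-369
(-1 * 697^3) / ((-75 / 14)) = 4740524222 / 75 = 63206989.63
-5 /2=-2.50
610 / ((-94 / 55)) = -16775 / 47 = -356.91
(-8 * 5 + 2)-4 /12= -115 /3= -38.33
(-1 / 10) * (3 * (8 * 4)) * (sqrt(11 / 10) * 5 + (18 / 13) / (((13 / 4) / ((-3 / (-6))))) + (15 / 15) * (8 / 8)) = -24 * sqrt(110) / 5 - 1968 / 169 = -61.99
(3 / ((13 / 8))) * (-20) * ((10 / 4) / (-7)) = 13.19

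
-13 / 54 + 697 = 37625 / 54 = 696.76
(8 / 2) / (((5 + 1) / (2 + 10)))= 8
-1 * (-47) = 47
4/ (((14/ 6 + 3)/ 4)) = 3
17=17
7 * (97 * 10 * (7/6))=23765/3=7921.67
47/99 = 0.47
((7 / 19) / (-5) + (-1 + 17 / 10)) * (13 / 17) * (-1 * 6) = -273 / 95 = -2.87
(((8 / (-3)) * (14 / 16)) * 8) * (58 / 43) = -3248 / 129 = -25.18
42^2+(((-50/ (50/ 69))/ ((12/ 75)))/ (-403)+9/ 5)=14240973/ 8060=1766.87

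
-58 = -58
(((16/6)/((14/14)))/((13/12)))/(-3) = -32/39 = -0.82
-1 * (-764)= 764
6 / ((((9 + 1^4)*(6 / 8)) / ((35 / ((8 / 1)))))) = 7 / 2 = 3.50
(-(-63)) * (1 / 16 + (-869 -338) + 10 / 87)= -35277837 / 464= -76029.82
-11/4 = -2.75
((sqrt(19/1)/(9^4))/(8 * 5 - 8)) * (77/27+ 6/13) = 1163 * sqrt(19)/73693152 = 0.00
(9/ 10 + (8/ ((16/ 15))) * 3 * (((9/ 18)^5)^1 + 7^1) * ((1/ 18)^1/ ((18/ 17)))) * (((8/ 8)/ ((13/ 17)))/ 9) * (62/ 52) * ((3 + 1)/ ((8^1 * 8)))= 6206479/ 62300160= 0.10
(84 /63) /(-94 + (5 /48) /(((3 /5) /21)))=-64 /4337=-0.01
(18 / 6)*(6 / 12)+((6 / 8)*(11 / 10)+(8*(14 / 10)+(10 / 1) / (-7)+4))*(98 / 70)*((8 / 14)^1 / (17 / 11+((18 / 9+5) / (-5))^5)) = -2852833 / 1844528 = -1.55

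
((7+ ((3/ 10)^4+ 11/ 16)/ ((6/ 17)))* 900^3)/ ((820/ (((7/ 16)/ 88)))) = 104041665/ 2624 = 39650.02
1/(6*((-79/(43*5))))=-215/474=-0.45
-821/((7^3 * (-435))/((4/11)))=3284/1641255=0.00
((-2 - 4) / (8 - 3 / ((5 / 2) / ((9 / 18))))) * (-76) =2280 / 37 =61.62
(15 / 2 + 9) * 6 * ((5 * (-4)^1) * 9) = -17820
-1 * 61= -61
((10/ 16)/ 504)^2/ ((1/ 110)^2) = 75625/ 4064256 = 0.02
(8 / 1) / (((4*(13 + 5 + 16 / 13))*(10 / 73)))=949 / 1250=0.76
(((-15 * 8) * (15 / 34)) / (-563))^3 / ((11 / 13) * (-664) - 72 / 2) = -2369250000 / 1703510243066573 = -0.00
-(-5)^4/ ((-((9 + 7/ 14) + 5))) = 1250/ 29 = 43.10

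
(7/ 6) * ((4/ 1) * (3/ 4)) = 7/ 2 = 3.50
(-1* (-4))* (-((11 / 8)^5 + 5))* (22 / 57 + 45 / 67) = -437411583 / 10428416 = -41.94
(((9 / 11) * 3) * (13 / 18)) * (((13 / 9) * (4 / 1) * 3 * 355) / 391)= 119990 / 4301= 27.90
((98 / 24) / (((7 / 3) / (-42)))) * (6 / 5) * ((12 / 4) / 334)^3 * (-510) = 607257 / 18629852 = 0.03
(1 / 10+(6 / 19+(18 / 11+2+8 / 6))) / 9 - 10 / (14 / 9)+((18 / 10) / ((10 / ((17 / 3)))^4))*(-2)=-6124026169 / 987525000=-6.20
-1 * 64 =-64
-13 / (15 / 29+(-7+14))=-1.73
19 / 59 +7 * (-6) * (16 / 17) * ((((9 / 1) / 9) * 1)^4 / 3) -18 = -30947 / 1003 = -30.85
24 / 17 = 1.41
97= 97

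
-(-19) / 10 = 19 / 10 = 1.90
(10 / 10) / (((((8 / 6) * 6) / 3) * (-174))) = -1 / 464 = -0.00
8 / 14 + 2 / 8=0.82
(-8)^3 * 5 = -2560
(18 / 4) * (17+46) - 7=553 / 2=276.50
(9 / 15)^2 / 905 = 9 / 22625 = 0.00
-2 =-2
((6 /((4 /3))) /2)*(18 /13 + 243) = 28593 /52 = 549.87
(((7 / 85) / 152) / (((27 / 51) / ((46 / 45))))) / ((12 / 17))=2737 / 1846800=0.00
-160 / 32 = -5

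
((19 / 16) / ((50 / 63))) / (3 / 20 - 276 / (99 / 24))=-693 / 30920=-0.02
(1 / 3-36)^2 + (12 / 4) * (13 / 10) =114841 / 90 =1276.01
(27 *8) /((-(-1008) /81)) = 243 /14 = 17.36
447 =447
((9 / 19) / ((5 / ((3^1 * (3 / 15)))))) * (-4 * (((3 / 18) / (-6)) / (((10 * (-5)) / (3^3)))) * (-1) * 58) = 2349 / 11875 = 0.20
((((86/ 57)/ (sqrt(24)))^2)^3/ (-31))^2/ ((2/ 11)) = 439555938769888340411/ 105477336303825769570789448832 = 0.00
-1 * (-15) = 15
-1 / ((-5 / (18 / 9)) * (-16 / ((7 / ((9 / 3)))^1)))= -7 / 120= -0.06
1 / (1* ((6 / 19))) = 19 / 6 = 3.17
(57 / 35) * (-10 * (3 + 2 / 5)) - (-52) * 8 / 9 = -2882 / 315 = -9.15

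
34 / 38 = 0.89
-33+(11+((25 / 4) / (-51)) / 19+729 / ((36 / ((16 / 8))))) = 71681 / 3876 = 18.49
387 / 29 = 13.34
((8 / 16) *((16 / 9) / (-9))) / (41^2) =-0.00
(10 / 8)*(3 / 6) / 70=1 / 112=0.01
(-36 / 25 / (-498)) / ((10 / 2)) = 6 / 10375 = 0.00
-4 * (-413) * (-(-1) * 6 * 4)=39648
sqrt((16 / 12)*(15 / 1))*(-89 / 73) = -178*sqrt(5) / 73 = -5.45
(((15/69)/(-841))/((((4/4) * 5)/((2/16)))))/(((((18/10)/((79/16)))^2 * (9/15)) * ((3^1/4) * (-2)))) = 780125/14439472128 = 0.00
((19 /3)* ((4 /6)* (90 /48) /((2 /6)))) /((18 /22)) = 1045 /36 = 29.03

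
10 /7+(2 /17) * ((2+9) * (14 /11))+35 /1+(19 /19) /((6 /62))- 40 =3002 /357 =8.41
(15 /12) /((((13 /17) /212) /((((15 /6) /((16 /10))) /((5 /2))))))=22525 /104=216.59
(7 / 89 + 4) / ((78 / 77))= 4.03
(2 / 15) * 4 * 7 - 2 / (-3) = 4.40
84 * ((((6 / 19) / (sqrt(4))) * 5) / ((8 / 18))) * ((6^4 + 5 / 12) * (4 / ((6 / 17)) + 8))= 142113195 / 38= 3739820.92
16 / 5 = 3.20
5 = 5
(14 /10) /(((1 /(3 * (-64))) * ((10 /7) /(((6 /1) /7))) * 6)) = -672 /25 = -26.88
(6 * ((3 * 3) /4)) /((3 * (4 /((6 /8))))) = 27 /32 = 0.84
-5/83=-0.06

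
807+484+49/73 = 94292/73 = 1291.67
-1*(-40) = 40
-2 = -2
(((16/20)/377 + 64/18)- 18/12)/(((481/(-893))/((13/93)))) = -62346581/116753130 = -0.53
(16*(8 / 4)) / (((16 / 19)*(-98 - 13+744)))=38 / 633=0.06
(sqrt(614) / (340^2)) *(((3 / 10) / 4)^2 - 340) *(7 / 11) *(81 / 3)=-1.25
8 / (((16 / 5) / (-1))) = -5 / 2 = -2.50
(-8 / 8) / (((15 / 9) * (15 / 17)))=-17 / 25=-0.68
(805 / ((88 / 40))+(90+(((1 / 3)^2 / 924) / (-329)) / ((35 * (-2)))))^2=63006879529702918681 / 303131778062400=207853.10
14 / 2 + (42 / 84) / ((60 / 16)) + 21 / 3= 212 / 15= 14.13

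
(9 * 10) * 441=39690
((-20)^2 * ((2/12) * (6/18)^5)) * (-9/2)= -100/81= -1.23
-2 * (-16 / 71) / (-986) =-0.00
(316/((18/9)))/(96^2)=79/4608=0.02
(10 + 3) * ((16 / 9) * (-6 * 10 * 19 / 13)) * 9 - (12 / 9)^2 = -164176 / 9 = -18241.78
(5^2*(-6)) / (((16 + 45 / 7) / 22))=-23100 / 157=-147.13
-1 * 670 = -670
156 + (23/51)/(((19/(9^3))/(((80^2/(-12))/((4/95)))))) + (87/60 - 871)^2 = 3652257777/6800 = 537096.73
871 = 871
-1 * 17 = -17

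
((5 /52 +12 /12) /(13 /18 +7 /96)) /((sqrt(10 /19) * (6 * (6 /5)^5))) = 0.13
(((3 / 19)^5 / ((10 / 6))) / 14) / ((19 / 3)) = 2187 / 3293211670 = 0.00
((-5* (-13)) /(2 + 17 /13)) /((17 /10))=8450 /731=11.56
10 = 10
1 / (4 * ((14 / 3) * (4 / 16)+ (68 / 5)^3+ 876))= 375 / 5088934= 0.00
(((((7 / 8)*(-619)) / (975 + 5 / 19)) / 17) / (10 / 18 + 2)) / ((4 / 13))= -9632259 / 231847360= -0.04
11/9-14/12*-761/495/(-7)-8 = -20891/2970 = -7.03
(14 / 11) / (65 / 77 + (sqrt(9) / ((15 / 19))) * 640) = 98 / 187329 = 0.00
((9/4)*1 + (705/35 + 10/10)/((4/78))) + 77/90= 523393/1260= 415.39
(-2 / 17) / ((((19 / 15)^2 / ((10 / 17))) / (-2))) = 9000 / 104329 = 0.09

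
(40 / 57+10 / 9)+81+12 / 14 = 100153 / 1197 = 83.67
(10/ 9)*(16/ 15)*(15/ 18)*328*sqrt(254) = 26240*sqrt(254)/ 81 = 5162.92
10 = 10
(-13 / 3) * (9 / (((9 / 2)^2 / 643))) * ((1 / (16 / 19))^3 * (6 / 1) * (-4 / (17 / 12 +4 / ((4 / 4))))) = 4410337 / 480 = 9188.20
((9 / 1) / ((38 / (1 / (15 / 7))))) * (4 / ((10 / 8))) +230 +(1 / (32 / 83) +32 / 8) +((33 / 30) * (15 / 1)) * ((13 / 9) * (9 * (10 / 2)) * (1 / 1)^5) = 19903601 / 15200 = 1309.45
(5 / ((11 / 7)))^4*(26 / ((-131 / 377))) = -14709126250 / 1917971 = -7669.11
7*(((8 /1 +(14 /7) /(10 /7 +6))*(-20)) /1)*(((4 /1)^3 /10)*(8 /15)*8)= -1232896 /39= -31612.72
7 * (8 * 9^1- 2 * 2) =476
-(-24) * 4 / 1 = 96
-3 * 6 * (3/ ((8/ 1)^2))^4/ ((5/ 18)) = -6561/ 20971520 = -0.00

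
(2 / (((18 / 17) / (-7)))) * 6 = -238 / 3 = -79.33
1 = 1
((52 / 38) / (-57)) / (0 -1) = 26 / 1083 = 0.02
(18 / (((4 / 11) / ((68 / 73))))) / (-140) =-1683 / 5110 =-0.33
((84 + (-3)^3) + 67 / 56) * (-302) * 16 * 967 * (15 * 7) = -28552164180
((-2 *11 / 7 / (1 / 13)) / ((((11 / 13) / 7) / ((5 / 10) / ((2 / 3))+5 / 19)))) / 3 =-13013 / 114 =-114.15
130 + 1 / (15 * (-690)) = 1345499 / 10350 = 130.00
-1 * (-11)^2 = -121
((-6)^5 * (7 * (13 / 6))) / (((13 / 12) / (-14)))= 1524096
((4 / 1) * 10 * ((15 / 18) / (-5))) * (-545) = 10900 / 3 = 3633.33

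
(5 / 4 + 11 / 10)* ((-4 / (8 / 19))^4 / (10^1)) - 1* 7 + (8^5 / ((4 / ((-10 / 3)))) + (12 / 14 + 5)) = -1706457973 / 67200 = -25393.72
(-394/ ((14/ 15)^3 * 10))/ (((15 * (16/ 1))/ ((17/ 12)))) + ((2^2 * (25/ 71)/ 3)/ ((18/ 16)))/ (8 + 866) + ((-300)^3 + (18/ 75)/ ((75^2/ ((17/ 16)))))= -62065666808350008402163/ 2298728376000000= -27000000.29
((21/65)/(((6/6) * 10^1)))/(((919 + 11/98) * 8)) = 0.00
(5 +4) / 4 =2.25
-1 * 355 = -355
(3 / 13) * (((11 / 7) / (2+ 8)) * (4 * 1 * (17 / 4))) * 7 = 561 / 130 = 4.32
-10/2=-5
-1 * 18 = -18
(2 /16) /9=1 /72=0.01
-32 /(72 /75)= -100 /3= -33.33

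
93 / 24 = 31 / 8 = 3.88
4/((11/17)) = 6.18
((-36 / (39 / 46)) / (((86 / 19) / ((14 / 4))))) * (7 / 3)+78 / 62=-1305805 / 17329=-75.35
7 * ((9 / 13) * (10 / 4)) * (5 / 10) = 6.06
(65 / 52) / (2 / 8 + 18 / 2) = 5 / 37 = 0.14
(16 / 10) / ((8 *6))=1 / 30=0.03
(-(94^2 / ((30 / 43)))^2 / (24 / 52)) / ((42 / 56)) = -938343137576 / 2025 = -463379327.20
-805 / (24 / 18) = -2415 / 4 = -603.75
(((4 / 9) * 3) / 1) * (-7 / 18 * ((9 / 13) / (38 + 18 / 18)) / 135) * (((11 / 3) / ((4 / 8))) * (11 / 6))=-1694 / 1848015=-0.00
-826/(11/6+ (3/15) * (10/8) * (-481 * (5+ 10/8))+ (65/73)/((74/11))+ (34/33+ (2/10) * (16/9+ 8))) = 17669725920/15971441707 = 1.11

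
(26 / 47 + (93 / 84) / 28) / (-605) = -21841 / 22293040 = -0.00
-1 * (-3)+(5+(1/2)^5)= 257/32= 8.03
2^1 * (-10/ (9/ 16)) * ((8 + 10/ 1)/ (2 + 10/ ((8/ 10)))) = -1280/ 29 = -44.14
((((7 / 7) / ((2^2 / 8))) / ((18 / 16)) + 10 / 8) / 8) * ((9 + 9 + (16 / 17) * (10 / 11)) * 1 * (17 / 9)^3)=48.09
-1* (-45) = 45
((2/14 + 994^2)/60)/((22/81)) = 186738831/3080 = 60629.49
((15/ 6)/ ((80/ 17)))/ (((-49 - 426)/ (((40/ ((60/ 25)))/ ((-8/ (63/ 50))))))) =357/ 121600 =0.00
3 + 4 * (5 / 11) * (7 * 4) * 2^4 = 8993 / 11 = 817.55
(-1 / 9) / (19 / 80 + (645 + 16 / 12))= -80 / 465531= -0.00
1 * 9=9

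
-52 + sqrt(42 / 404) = -52 + sqrt(4242) / 202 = -51.68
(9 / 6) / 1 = 3 / 2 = 1.50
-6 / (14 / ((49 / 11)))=-21 / 11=-1.91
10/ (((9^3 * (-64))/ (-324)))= 5/ 72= 0.07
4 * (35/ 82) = 70/ 41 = 1.71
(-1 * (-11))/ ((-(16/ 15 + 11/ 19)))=-3135/ 469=-6.68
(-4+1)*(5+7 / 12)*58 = -1943 / 2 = -971.50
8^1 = 8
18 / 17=1.06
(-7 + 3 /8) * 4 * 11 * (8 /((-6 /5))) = 5830 /3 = 1943.33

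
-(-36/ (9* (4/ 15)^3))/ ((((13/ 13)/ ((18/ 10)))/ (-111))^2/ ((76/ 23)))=2559872565/ 92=27824701.79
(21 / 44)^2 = 441 / 1936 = 0.23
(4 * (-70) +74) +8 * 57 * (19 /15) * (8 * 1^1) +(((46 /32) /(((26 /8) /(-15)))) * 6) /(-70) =8035971 /1820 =4415.37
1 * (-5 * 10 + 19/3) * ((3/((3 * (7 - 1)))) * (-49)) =6419/18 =356.61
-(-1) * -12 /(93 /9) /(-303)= 0.00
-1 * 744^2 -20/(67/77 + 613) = -6541135297/11817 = -553536.03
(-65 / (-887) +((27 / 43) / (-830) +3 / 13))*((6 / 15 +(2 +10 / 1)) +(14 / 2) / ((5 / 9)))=624089015 / 82308278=7.58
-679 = -679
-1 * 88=-88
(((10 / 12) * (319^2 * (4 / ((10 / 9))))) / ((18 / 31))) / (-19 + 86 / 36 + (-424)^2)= 2.92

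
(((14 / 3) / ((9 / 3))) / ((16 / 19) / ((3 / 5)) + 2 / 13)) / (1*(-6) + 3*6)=1729 / 20772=0.08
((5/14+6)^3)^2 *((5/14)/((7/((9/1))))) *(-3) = -67092474279735/737894528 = -90924.21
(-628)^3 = -247673152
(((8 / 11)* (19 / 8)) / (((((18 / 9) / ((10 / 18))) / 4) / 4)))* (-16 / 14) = -6080 / 693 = -8.77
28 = 28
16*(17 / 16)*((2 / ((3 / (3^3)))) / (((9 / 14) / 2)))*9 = 8568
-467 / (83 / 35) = -16345 / 83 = -196.93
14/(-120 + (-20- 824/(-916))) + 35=555842/15927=34.90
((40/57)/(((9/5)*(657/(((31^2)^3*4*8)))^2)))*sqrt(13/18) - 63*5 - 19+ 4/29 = -9682/29+ 80656669059947495526400*sqrt(26)/664307811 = 619095429299183.58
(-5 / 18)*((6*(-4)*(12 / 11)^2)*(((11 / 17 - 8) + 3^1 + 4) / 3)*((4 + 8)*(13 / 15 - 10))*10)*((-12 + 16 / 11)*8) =-86304.37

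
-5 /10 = -1 /2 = -0.50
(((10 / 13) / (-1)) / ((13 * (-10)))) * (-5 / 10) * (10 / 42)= -5 / 7098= -0.00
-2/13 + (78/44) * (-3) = -1565/286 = -5.47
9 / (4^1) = 9 / 4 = 2.25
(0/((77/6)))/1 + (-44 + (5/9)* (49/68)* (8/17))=-113954/2601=-43.81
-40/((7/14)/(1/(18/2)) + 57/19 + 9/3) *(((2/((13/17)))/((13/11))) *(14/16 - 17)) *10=1608200/1183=1359.43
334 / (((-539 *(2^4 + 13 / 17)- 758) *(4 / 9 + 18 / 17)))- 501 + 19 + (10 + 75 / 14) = -125097449933 / 268066610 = -466.67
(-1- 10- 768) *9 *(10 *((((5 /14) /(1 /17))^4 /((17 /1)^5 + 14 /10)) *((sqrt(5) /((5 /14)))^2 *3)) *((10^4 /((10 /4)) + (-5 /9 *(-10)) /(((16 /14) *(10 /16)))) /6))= -3666902068953125 /695730616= -5270577.41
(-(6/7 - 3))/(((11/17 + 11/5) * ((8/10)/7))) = 6375/968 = 6.59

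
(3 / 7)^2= 9 / 49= 0.18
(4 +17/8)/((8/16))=49/4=12.25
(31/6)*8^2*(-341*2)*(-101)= 68330944/3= 22776981.33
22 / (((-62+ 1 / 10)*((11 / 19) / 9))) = -3420 / 619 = -5.53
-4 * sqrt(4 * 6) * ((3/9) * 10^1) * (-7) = 560 * sqrt(6)/3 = 457.24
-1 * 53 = -53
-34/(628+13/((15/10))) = -51/955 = -0.05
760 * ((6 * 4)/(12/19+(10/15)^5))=23897.30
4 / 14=0.29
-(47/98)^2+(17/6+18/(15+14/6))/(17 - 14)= 1191751/1123668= 1.06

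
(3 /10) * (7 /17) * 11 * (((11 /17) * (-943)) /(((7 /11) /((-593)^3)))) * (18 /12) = 2355571752659829 /5780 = 407538365512.08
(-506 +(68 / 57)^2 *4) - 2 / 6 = -1626581 / 3249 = -500.64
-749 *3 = -2247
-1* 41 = -41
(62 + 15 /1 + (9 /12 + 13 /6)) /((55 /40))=1918 /33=58.12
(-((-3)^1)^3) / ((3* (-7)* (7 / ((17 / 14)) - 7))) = 51 / 49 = 1.04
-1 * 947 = -947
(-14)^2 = 196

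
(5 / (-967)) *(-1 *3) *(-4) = -60 / 967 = -0.06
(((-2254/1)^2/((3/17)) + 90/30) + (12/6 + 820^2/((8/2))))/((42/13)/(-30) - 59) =-5646750655/11526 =-489914.16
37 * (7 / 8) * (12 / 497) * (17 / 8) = 1887 / 1136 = 1.66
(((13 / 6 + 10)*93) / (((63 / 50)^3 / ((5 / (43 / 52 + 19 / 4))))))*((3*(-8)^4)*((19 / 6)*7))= 143094016000000 / 1035909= 138133770.44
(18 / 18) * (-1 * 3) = -3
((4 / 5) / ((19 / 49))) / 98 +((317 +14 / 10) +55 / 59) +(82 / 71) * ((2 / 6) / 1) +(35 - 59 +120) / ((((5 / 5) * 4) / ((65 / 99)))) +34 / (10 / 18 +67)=14120042213 / 42024048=336.00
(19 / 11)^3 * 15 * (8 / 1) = 823080 / 1331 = 618.39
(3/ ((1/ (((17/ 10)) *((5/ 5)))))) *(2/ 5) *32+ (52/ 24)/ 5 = 9857/ 150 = 65.71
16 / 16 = 1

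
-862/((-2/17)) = 7327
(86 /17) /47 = 86 /799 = 0.11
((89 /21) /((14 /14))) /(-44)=-89 /924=-0.10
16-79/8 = 6.12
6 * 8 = 48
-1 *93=-93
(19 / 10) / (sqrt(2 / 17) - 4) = -323 / 675 - 19 * sqrt(34) / 2700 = -0.52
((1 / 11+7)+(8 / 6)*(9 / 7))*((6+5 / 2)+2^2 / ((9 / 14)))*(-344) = -10301080 / 231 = -44593.42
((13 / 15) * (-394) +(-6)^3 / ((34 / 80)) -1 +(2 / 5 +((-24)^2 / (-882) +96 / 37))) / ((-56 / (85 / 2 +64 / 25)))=294549523001 / 431494000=682.63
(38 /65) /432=19 /14040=0.00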